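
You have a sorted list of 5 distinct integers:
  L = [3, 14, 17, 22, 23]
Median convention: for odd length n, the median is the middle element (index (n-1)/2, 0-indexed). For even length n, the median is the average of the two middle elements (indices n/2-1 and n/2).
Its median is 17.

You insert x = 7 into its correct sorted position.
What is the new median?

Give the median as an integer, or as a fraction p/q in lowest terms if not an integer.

Answer: 31/2

Derivation:
Old list (sorted, length 5): [3, 14, 17, 22, 23]
Old median = 17
Insert x = 7
Old length odd (5). Middle was index 2 = 17.
New length even (6). New median = avg of two middle elements.
x = 7: 1 elements are < x, 4 elements are > x.
New sorted list: [3, 7, 14, 17, 22, 23]
New median = 31/2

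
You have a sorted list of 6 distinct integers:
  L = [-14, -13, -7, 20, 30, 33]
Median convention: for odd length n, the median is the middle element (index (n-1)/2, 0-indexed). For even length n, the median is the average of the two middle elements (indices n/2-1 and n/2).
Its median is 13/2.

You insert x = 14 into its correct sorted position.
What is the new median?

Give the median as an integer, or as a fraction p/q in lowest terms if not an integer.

Old list (sorted, length 6): [-14, -13, -7, 20, 30, 33]
Old median = 13/2
Insert x = 14
Old length even (6). Middle pair: indices 2,3 = -7,20.
New length odd (7). New median = single middle element.
x = 14: 3 elements are < x, 3 elements are > x.
New sorted list: [-14, -13, -7, 14, 20, 30, 33]
New median = 14

Answer: 14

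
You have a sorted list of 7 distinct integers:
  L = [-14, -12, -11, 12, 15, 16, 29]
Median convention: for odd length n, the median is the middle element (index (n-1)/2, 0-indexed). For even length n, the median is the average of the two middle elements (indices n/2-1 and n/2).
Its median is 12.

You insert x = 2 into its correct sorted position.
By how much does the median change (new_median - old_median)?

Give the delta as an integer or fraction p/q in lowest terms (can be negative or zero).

Old median = 12
After inserting x = 2: new sorted = [-14, -12, -11, 2, 12, 15, 16, 29]
New median = 7
Delta = 7 - 12 = -5

Answer: -5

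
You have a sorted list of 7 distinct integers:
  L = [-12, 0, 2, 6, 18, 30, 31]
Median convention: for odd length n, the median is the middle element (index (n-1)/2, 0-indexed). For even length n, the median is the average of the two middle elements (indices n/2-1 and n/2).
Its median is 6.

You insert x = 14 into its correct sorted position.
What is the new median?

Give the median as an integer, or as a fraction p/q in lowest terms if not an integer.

Answer: 10

Derivation:
Old list (sorted, length 7): [-12, 0, 2, 6, 18, 30, 31]
Old median = 6
Insert x = 14
Old length odd (7). Middle was index 3 = 6.
New length even (8). New median = avg of two middle elements.
x = 14: 4 elements are < x, 3 elements are > x.
New sorted list: [-12, 0, 2, 6, 14, 18, 30, 31]
New median = 10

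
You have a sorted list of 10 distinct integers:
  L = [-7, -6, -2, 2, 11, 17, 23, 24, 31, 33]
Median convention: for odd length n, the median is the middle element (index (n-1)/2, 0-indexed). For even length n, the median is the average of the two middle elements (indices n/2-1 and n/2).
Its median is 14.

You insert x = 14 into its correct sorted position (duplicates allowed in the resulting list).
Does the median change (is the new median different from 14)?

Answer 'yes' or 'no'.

Answer: no

Derivation:
Old median = 14
Insert x = 14
New median = 14
Changed? no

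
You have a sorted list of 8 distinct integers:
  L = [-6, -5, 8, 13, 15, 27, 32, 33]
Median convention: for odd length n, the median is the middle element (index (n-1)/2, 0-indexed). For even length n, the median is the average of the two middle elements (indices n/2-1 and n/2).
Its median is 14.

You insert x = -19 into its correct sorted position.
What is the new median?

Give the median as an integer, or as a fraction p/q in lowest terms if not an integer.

Old list (sorted, length 8): [-6, -5, 8, 13, 15, 27, 32, 33]
Old median = 14
Insert x = -19
Old length even (8). Middle pair: indices 3,4 = 13,15.
New length odd (9). New median = single middle element.
x = -19: 0 elements are < x, 8 elements are > x.
New sorted list: [-19, -6, -5, 8, 13, 15, 27, 32, 33]
New median = 13

Answer: 13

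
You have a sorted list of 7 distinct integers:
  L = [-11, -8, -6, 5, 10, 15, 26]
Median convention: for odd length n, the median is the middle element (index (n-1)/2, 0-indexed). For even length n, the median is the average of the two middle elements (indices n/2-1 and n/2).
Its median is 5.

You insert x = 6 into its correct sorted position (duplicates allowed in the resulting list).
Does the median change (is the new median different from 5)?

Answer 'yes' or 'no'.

Old median = 5
Insert x = 6
New median = 11/2
Changed? yes

Answer: yes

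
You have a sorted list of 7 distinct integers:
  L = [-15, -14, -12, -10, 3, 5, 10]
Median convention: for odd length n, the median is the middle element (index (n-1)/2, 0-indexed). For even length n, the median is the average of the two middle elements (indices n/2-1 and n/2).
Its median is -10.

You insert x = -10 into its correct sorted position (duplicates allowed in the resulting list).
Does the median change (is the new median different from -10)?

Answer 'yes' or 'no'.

Answer: no

Derivation:
Old median = -10
Insert x = -10
New median = -10
Changed? no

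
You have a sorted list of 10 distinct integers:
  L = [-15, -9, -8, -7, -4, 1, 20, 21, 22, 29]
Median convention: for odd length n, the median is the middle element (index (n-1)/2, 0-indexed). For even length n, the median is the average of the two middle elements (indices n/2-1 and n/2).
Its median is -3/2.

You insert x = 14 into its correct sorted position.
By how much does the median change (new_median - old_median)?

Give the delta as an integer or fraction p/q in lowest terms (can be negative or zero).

Answer: 5/2

Derivation:
Old median = -3/2
After inserting x = 14: new sorted = [-15, -9, -8, -7, -4, 1, 14, 20, 21, 22, 29]
New median = 1
Delta = 1 - -3/2 = 5/2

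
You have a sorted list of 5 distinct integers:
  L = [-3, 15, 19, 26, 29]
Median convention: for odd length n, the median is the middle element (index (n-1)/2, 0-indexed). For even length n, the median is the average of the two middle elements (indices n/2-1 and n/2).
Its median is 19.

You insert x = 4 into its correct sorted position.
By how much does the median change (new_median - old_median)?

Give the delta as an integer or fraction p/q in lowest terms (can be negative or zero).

Answer: -2

Derivation:
Old median = 19
After inserting x = 4: new sorted = [-3, 4, 15, 19, 26, 29]
New median = 17
Delta = 17 - 19 = -2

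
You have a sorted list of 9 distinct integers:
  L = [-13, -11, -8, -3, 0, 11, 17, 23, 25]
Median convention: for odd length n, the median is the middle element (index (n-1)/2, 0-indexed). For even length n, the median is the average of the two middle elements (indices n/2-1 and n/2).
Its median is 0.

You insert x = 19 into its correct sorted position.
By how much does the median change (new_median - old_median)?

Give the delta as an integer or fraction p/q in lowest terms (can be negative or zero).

Answer: 11/2

Derivation:
Old median = 0
After inserting x = 19: new sorted = [-13, -11, -8, -3, 0, 11, 17, 19, 23, 25]
New median = 11/2
Delta = 11/2 - 0 = 11/2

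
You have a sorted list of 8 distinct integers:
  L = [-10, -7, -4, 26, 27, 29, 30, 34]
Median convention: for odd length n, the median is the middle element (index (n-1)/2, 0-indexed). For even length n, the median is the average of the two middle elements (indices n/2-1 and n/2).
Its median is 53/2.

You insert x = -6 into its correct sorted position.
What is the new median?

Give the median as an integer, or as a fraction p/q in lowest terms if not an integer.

Old list (sorted, length 8): [-10, -7, -4, 26, 27, 29, 30, 34]
Old median = 53/2
Insert x = -6
Old length even (8). Middle pair: indices 3,4 = 26,27.
New length odd (9). New median = single middle element.
x = -6: 2 elements are < x, 6 elements are > x.
New sorted list: [-10, -7, -6, -4, 26, 27, 29, 30, 34]
New median = 26

Answer: 26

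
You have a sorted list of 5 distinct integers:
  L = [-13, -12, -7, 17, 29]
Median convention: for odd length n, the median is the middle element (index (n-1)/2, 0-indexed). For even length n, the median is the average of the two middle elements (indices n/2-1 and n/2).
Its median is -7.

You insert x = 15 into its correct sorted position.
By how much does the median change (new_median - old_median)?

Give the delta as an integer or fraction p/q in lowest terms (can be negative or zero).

Answer: 11

Derivation:
Old median = -7
After inserting x = 15: new sorted = [-13, -12, -7, 15, 17, 29]
New median = 4
Delta = 4 - -7 = 11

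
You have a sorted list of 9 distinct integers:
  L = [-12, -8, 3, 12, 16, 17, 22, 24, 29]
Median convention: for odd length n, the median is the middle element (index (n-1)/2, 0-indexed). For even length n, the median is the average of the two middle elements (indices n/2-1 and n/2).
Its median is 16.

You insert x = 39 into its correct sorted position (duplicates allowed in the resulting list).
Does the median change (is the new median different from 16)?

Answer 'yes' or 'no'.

Old median = 16
Insert x = 39
New median = 33/2
Changed? yes

Answer: yes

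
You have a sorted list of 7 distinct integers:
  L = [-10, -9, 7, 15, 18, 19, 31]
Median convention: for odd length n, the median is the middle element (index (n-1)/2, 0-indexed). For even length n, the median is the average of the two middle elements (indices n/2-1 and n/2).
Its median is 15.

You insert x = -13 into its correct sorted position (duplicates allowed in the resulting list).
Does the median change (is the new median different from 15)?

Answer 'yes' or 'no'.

Old median = 15
Insert x = -13
New median = 11
Changed? yes

Answer: yes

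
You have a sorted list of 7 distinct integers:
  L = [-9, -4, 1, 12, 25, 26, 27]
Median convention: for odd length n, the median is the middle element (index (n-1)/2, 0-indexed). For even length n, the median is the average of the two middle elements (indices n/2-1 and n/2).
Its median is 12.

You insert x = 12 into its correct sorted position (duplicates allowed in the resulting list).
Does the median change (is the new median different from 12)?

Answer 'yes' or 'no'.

Old median = 12
Insert x = 12
New median = 12
Changed? no

Answer: no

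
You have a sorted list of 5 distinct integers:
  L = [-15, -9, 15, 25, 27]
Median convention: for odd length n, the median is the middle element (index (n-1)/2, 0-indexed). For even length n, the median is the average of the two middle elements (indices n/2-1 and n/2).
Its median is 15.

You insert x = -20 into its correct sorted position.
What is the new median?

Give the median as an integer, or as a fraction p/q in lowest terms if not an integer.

Answer: 3

Derivation:
Old list (sorted, length 5): [-15, -9, 15, 25, 27]
Old median = 15
Insert x = -20
Old length odd (5). Middle was index 2 = 15.
New length even (6). New median = avg of two middle elements.
x = -20: 0 elements are < x, 5 elements are > x.
New sorted list: [-20, -15, -9, 15, 25, 27]
New median = 3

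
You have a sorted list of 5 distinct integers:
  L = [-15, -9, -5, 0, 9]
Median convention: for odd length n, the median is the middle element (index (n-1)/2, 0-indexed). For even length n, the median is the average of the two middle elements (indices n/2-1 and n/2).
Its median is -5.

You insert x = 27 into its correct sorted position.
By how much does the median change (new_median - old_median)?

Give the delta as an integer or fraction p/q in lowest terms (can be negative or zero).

Answer: 5/2

Derivation:
Old median = -5
After inserting x = 27: new sorted = [-15, -9, -5, 0, 9, 27]
New median = -5/2
Delta = -5/2 - -5 = 5/2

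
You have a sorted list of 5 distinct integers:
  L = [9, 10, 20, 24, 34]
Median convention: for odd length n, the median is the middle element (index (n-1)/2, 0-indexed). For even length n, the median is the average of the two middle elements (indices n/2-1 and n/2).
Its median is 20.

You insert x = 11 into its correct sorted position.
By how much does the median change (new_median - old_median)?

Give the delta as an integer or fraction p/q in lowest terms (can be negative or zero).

Answer: -9/2

Derivation:
Old median = 20
After inserting x = 11: new sorted = [9, 10, 11, 20, 24, 34]
New median = 31/2
Delta = 31/2 - 20 = -9/2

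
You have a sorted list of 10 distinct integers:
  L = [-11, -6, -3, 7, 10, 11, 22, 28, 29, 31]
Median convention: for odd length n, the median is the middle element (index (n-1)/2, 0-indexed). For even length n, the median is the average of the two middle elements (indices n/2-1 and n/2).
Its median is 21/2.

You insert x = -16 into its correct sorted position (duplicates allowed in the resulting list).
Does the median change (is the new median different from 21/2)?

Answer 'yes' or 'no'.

Old median = 21/2
Insert x = -16
New median = 10
Changed? yes

Answer: yes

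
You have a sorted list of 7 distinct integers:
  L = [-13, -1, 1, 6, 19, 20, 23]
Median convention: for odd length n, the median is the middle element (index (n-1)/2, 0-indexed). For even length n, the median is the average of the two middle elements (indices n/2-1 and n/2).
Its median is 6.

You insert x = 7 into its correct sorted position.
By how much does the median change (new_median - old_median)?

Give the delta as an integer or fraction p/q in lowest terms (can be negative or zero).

Answer: 1/2

Derivation:
Old median = 6
After inserting x = 7: new sorted = [-13, -1, 1, 6, 7, 19, 20, 23]
New median = 13/2
Delta = 13/2 - 6 = 1/2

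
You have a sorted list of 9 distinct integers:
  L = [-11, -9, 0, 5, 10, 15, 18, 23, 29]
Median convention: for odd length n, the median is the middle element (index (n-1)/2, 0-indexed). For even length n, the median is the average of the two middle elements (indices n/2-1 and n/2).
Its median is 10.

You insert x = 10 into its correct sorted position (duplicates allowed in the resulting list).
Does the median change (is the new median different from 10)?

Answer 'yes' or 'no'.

Answer: no

Derivation:
Old median = 10
Insert x = 10
New median = 10
Changed? no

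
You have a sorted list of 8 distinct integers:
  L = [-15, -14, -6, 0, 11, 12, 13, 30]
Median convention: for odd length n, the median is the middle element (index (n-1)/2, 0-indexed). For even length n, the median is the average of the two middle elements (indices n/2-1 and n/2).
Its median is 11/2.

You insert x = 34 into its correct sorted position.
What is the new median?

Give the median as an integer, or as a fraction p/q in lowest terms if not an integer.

Answer: 11

Derivation:
Old list (sorted, length 8): [-15, -14, -6, 0, 11, 12, 13, 30]
Old median = 11/2
Insert x = 34
Old length even (8). Middle pair: indices 3,4 = 0,11.
New length odd (9). New median = single middle element.
x = 34: 8 elements are < x, 0 elements are > x.
New sorted list: [-15, -14, -6, 0, 11, 12, 13, 30, 34]
New median = 11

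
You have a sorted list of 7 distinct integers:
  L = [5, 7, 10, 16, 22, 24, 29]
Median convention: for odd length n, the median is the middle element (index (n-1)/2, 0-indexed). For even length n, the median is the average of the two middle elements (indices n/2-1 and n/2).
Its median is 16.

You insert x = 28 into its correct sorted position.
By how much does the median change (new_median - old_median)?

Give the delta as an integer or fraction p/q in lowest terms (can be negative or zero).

Answer: 3

Derivation:
Old median = 16
After inserting x = 28: new sorted = [5, 7, 10, 16, 22, 24, 28, 29]
New median = 19
Delta = 19 - 16 = 3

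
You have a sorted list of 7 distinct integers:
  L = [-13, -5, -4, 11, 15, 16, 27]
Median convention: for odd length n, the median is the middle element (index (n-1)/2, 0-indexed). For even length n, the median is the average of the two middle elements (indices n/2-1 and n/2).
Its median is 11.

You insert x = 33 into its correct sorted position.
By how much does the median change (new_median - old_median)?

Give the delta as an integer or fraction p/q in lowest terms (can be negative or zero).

Answer: 2

Derivation:
Old median = 11
After inserting x = 33: new sorted = [-13, -5, -4, 11, 15, 16, 27, 33]
New median = 13
Delta = 13 - 11 = 2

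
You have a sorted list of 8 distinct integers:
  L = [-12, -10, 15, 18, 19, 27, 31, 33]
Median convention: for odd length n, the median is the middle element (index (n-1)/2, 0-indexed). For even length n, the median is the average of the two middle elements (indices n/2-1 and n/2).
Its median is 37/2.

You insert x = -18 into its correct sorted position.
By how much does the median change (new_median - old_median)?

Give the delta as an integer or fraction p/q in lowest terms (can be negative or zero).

Answer: -1/2

Derivation:
Old median = 37/2
After inserting x = -18: new sorted = [-18, -12, -10, 15, 18, 19, 27, 31, 33]
New median = 18
Delta = 18 - 37/2 = -1/2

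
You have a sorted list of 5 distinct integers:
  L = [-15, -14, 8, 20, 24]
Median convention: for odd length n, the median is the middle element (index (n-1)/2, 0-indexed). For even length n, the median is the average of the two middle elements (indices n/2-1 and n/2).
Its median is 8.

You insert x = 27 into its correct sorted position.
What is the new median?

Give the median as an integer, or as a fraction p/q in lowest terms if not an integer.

Old list (sorted, length 5): [-15, -14, 8, 20, 24]
Old median = 8
Insert x = 27
Old length odd (5). Middle was index 2 = 8.
New length even (6). New median = avg of two middle elements.
x = 27: 5 elements are < x, 0 elements are > x.
New sorted list: [-15, -14, 8, 20, 24, 27]
New median = 14

Answer: 14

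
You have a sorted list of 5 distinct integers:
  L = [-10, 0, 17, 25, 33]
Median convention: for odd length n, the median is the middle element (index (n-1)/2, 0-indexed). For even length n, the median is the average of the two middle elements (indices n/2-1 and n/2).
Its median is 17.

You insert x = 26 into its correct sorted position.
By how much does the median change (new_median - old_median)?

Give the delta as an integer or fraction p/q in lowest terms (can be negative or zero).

Answer: 4

Derivation:
Old median = 17
After inserting x = 26: new sorted = [-10, 0, 17, 25, 26, 33]
New median = 21
Delta = 21 - 17 = 4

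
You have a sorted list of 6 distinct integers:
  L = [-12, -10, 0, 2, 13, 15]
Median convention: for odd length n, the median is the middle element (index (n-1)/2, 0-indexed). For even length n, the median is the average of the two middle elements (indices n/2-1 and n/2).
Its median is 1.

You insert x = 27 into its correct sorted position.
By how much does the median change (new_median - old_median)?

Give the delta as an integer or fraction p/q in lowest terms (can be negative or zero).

Old median = 1
After inserting x = 27: new sorted = [-12, -10, 0, 2, 13, 15, 27]
New median = 2
Delta = 2 - 1 = 1

Answer: 1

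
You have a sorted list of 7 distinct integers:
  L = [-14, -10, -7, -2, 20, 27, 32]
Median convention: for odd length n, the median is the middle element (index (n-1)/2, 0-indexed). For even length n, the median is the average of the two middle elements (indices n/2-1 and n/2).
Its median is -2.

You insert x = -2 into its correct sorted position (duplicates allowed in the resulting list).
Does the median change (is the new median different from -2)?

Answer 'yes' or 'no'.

Old median = -2
Insert x = -2
New median = -2
Changed? no

Answer: no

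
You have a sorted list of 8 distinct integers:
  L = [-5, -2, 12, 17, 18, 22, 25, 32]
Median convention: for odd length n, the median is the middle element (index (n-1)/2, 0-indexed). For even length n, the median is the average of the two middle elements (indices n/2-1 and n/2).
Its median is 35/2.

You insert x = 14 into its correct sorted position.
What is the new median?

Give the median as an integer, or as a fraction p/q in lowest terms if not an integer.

Old list (sorted, length 8): [-5, -2, 12, 17, 18, 22, 25, 32]
Old median = 35/2
Insert x = 14
Old length even (8). Middle pair: indices 3,4 = 17,18.
New length odd (9). New median = single middle element.
x = 14: 3 elements are < x, 5 elements are > x.
New sorted list: [-5, -2, 12, 14, 17, 18, 22, 25, 32]
New median = 17

Answer: 17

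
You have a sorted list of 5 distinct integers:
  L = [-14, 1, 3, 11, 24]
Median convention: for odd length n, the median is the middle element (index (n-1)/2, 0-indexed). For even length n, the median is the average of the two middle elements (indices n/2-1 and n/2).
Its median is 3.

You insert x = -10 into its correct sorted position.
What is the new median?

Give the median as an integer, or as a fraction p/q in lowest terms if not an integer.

Old list (sorted, length 5): [-14, 1, 3, 11, 24]
Old median = 3
Insert x = -10
Old length odd (5). Middle was index 2 = 3.
New length even (6). New median = avg of two middle elements.
x = -10: 1 elements are < x, 4 elements are > x.
New sorted list: [-14, -10, 1, 3, 11, 24]
New median = 2

Answer: 2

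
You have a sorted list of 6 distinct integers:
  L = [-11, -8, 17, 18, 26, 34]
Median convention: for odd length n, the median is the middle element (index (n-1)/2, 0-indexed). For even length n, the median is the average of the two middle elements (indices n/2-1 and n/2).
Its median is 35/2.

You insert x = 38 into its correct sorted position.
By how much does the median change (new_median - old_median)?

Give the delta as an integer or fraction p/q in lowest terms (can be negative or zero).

Old median = 35/2
After inserting x = 38: new sorted = [-11, -8, 17, 18, 26, 34, 38]
New median = 18
Delta = 18 - 35/2 = 1/2

Answer: 1/2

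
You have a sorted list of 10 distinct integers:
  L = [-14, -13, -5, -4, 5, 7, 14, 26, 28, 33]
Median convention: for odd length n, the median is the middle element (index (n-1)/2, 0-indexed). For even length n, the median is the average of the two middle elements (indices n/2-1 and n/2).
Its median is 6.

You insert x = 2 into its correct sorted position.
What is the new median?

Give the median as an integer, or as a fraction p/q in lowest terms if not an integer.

Old list (sorted, length 10): [-14, -13, -5, -4, 5, 7, 14, 26, 28, 33]
Old median = 6
Insert x = 2
Old length even (10). Middle pair: indices 4,5 = 5,7.
New length odd (11). New median = single middle element.
x = 2: 4 elements are < x, 6 elements are > x.
New sorted list: [-14, -13, -5, -4, 2, 5, 7, 14, 26, 28, 33]
New median = 5

Answer: 5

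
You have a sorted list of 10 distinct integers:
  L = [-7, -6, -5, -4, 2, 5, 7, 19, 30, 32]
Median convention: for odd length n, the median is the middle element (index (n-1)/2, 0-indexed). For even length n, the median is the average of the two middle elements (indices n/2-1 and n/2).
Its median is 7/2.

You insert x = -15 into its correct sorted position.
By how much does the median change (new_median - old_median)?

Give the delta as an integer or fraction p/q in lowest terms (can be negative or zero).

Old median = 7/2
After inserting x = -15: new sorted = [-15, -7, -6, -5, -4, 2, 5, 7, 19, 30, 32]
New median = 2
Delta = 2 - 7/2 = -3/2

Answer: -3/2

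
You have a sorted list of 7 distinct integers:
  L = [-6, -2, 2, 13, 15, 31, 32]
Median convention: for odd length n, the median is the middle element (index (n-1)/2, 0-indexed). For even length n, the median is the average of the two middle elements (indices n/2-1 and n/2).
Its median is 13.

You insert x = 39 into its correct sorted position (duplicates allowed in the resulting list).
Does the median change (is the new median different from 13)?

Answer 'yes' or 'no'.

Old median = 13
Insert x = 39
New median = 14
Changed? yes

Answer: yes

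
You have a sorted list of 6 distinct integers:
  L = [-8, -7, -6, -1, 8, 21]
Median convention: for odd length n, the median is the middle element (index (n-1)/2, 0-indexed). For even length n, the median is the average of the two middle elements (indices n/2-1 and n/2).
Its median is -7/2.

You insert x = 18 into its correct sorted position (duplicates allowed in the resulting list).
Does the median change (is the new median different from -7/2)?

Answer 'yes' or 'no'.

Answer: yes

Derivation:
Old median = -7/2
Insert x = 18
New median = -1
Changed? yes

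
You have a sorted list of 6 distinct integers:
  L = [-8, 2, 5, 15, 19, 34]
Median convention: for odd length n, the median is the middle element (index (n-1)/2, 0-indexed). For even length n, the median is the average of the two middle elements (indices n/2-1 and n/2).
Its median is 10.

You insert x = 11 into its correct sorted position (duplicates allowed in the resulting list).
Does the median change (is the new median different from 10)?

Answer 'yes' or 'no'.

Answer: yes

Derivation:
Old median = 10
Insert x = 11
New median = 11
Changed? yes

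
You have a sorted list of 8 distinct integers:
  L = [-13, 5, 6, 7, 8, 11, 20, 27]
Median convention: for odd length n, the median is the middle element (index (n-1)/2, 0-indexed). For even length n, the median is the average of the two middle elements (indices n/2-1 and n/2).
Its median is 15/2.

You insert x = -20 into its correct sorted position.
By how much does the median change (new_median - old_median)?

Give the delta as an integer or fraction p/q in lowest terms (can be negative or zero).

Old median = 15/2
After inserting x = -20: new sorted = [-20, -13, 5, 6, 7, 8, 11, 20, 27]
New median = 7
Delta = 7 - 15/2 = -1/2

Answer: -1/2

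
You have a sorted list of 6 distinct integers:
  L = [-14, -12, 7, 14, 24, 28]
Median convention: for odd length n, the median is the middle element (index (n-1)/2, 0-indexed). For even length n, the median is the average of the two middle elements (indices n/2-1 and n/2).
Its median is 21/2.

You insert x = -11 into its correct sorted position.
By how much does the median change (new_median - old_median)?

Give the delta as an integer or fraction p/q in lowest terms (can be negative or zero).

Answer: -7/2

Derivation:
Old median = 21/2
After inserting x = -11: new sorted = [-14, -12, -11, 7, 14, 24, 28]
New median = 7
Delta = 7 - 21/2 = -7/2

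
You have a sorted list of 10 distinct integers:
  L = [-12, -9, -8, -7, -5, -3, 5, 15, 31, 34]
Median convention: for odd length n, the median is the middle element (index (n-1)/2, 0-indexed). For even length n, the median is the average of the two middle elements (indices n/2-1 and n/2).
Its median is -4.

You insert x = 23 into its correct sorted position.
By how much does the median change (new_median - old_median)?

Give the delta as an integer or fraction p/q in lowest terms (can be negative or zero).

Old median = -4
After inserting x = 23: new sorted = [-12, -9, -8, -7, -5, -3, 5, 15, 23, 31, 34]
New median = -3
Delta = -3 - -4 = 1

Answer: 1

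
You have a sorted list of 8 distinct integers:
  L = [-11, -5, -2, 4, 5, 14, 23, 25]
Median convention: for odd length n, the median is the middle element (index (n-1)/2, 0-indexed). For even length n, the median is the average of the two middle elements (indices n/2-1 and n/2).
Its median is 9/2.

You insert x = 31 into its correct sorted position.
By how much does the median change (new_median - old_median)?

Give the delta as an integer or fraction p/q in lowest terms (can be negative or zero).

Answer: 1/2

Derivation:
Old median = 9/2
After inserting x = 31: new sorted = [-11, -5, -2, 4, 5, 14, 23, 25, 31]
New median = 5
Delta = 5 - 9/2 = 1/2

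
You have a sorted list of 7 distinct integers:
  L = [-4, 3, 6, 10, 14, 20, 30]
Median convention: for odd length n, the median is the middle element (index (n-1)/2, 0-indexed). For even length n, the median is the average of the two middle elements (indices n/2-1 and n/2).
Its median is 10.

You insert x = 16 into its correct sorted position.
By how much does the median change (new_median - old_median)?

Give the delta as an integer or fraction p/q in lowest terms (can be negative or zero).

Answer: 2

Derivation:
Old median = 10
After inserting x = 16: new sorted = [-4, 3, 6, 10, 14, 16, 20, 30]
New median = 12
Delta = 12 - 10 = 2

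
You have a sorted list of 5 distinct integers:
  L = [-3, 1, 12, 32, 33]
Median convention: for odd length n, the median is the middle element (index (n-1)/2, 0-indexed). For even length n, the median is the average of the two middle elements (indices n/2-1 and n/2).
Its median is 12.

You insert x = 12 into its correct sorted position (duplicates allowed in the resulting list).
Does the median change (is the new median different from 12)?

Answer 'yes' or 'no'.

Answer: no

Derivation:
Old median = 12
Insert x = 12
New median = 12
Changed? no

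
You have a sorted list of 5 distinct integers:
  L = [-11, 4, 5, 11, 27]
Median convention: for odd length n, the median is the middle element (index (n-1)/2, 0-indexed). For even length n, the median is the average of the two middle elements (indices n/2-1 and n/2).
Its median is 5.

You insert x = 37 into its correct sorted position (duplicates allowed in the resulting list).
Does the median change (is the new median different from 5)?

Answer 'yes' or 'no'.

Old median = 5
Insert x = 37
New median = 8
Changed? yes

Answer: yes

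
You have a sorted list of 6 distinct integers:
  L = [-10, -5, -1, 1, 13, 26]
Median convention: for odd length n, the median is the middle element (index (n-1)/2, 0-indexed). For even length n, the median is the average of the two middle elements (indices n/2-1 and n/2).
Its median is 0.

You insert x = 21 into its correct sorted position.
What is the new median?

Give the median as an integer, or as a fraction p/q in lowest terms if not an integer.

Old list (sorted, length 6): [-10, -5, -1, 1, 13, 26]
Old median = 0
Insert x = 21
Old length even (6). Middle pair: indices 2,3 = -1,1.
New length odd (7). New median = single middle element.
x = 21: 5 elements are < x, 1 elements are > x.
New sorted list: [-10, -5, -1, 1, 13, 21, 26]
New median = 1

Answer: 1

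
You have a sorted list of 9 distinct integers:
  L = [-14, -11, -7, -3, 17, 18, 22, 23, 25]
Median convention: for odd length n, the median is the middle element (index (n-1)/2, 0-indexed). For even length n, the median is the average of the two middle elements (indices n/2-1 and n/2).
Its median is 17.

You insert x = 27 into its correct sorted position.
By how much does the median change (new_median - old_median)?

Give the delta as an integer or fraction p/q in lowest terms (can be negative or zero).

Answer: 1/2

Derivation:
Old median = 17
After inserting x = 27: new sorted = [-14, -11, -7, -3, 17, 18, 22, 23, 25, 27]
New median = 35/2
Delta = 35/2 - 17 = 1/2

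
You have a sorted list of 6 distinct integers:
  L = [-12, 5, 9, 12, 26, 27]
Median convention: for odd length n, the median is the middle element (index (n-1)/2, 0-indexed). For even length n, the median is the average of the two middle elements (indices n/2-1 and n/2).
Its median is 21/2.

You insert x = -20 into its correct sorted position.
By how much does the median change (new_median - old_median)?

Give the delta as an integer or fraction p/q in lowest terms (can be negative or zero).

Answer: -3/2

Derivation:
Old median = 21/2
After inserting x = -20: new sorted = [-20, -12, 5, 9, 12, 26, 27]
New median = 9
Delta = 9 - 21/2 = -3/2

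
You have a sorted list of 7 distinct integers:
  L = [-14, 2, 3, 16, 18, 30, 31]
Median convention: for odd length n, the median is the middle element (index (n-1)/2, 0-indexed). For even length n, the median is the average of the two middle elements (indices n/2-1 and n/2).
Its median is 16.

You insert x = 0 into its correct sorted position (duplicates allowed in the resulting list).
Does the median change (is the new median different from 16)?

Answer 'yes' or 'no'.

Answer: yes

Derivation:
Old median = 16
Insert x = 0
New median = 19/2
Changed? yes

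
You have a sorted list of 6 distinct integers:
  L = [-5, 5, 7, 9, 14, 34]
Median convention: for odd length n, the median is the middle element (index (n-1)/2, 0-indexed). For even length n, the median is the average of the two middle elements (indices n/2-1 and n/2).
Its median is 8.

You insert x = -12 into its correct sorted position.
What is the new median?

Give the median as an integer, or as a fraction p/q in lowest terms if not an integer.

Old list (sorted, length 6): [-5, 5, 7, 9, 14, 34]
Old median = 8
Insert x = -12
Old length even (6). Middle pair: indices 2,3 = 7,9.
New length odd (7). New median = single middle element.
x = -12: 0 elements are < x, 6 elements are > x.
New sorted list: [-12, -5, 5, 7, 9, 14, 34]
New median = 7

Answer: 7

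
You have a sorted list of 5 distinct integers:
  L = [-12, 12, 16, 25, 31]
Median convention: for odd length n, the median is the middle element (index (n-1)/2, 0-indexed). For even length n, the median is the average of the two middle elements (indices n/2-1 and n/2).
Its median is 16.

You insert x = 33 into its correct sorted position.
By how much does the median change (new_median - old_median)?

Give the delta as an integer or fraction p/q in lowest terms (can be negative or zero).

Answer: 9/2

Derivation:
Old median = 16
After inserting x = 33: new sorted = [-12, 12, 16, 25, 31, 33]
New median = 41/2
Delta = 41/2 - 16 = 9/2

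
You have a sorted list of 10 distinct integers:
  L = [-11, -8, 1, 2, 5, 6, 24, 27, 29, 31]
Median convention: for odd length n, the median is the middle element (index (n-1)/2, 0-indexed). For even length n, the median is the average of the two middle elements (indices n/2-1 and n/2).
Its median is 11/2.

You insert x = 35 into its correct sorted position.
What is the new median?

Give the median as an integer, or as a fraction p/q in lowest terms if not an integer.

Answer: 6

Derivation:
Old list (sorted, length 10): [-11, -8, 1, 2, 5, 6, 24, 27, 29, 31]
Old median = 11/2
Insert x = 35
Old length even (10). Middle pair: indices 4,5 = 5,6.
New length odd (11). New median = single middle element.
x = 35: 10 elements are < x, 0 elements are > x.
New sorted list: [-11, -8, 1, 2, 5, 6, 24, 27, 29, 31, 35]
New median = 6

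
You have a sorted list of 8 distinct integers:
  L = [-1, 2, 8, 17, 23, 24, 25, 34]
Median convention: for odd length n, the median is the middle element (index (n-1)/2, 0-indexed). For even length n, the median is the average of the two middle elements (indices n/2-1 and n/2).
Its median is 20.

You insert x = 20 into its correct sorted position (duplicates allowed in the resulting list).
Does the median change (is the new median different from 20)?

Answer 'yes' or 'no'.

Old median = 20
Insert x = 20
New median = 20
Changed? no

Answer: no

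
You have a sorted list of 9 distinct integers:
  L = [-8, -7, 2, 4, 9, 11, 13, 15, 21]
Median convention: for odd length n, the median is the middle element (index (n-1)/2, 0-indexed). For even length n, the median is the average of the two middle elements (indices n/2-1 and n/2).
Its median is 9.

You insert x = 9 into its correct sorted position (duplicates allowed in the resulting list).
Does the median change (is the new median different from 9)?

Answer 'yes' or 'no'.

Old median = 9
Insert x = 9
New median = 9
Changed? no

Answer: no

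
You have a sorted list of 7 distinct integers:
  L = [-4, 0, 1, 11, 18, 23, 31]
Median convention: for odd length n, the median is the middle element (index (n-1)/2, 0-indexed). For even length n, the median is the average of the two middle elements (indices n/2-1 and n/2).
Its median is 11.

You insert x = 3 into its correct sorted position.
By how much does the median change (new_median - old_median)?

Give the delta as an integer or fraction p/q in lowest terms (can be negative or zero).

Answer: -4

Derivation:
Old median = 11
After inserting x = 3: new sorted = [-4, 0, 1, 3, 11, 18, 23, 31]
New median = 7
Delta = 7 - 11 = -4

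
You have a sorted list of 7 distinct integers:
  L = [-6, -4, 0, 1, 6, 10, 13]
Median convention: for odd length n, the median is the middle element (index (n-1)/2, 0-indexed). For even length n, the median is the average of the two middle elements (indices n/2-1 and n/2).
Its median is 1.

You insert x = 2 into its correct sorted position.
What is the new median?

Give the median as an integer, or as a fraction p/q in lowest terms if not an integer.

Old list (sorted, length 7): [-6, -4, 0, 1, 6, 10, 13]
Old median = 1
Insert x = 2
Old length odd (7). Middle was index 3 = 1.
New length even (8). New median = avg of two middle elements.
x = 2: 4 elements are < x, 3 elements are > x.
New sorted list: [-6, -4, 0, 1, 2, 6, 10, 13]
New median = 3/2

Answer: 3/2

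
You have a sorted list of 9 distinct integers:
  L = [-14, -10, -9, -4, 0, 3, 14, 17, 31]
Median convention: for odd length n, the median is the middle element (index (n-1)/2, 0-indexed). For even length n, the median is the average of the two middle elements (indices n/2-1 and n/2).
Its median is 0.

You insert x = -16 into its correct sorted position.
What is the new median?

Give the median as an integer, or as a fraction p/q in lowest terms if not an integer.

Old list (sorted, length 9): [-14, -10, -9, -4, 0, 3, 14, 17, 31]
Old median = 0
Insert x = -16
Old length odd (9). Middle was index 4 = 0.
New length even (10). New median = avg of two middle elements.
x = -16: 0 elements are < x, 9 elements are > x.
New sorted list: [-16, -14, -10, -9, -4, 0, 3, 14, 17, 31]
New median = -2

Answer: -2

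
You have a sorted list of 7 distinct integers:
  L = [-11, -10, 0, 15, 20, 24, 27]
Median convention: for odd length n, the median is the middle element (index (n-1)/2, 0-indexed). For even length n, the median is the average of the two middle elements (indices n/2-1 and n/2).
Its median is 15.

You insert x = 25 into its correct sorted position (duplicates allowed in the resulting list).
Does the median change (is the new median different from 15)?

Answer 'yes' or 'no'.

Old median = 15
Insert x = 25
New median = 35/2
Changed? yes

Answer: yes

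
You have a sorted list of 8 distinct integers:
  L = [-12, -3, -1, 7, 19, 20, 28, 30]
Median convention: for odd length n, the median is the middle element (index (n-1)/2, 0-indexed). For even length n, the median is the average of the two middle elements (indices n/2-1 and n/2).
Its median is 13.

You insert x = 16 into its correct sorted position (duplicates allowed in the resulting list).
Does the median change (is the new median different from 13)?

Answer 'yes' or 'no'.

Old median = 13
Insert x = 16
New median = 16
Changed? yes

Answer: yes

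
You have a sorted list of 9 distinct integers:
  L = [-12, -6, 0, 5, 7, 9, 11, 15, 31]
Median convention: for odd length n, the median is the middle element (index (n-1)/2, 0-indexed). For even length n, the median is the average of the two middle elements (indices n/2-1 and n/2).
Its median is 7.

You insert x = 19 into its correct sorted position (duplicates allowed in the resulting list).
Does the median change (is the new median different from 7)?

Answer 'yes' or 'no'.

Answer: yes

Derivation:
Old median = 7
Insert x = 19
New median = 8
Changed? yes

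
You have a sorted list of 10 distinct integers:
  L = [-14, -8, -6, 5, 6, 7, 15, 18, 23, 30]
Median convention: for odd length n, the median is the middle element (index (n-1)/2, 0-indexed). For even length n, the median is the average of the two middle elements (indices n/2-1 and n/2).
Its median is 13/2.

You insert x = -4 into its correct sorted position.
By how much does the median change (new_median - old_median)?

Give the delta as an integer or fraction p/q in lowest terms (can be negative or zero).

Answer: -1/2

Derivation:
Old median = 13/2
After inserting x = -4: new sorted = [-14, -8, -6, -4, 5, 6, 7, 15, 18, 23, 30]
New median = 6
Delta = 6 - 13/2 = -1/2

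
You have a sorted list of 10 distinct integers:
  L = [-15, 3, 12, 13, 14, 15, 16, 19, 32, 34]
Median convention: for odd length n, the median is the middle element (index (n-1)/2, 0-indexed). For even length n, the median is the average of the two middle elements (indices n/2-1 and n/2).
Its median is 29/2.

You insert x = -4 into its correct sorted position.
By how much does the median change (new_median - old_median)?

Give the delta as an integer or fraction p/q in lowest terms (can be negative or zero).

Old median = 29/2
After inserting x = -4: new sorted = [-15, -4, 3, 12, 13, 14, 15, 16, 19, 32, 34]
New median = 14
Delta = 14 - 29/2 = -1/2

Answer: -1/2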